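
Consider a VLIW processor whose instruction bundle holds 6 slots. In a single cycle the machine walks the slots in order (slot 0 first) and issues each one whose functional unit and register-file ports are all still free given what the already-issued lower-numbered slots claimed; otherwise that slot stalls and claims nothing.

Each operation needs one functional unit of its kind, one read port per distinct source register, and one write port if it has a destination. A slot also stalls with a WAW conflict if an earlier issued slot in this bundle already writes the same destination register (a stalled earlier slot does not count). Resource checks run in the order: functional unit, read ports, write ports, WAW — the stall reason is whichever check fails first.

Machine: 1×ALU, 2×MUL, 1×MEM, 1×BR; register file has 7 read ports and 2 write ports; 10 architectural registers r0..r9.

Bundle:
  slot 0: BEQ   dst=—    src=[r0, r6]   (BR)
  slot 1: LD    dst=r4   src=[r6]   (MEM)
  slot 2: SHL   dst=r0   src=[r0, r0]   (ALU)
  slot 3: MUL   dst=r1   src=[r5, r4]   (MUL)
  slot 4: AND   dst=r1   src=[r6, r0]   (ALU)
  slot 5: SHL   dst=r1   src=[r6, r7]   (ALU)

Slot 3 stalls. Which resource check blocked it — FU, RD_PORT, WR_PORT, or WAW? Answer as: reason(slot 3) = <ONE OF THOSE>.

reason(slot 3) = WR_PORT

(0) want 1×BR +2rd +0wr — yes → AL1|MU2|ME1|BR0|rd5|wr2
(1) want 1×MEM +1rd +1wr — yes → AL1|MU2|ME0|BR0|rd4|wr1
(2) want 1×ALU +1rd +1wr — yes → AL0|MU2|ME0|BR0|rd3|wr0
(3) want 1×MUL +2rd +1wr — WR_PORT → AL0|MU2|ME0|BR0|rd3|wr0
(4) want 1×ALU +2rd +1wr — FU → AL0|MU2|ME0|BR0|rd3|wr0
(5) want 1×ALU +2rd +1wr — FU → AL0|MU2|ME0|BR0|rd3|wr0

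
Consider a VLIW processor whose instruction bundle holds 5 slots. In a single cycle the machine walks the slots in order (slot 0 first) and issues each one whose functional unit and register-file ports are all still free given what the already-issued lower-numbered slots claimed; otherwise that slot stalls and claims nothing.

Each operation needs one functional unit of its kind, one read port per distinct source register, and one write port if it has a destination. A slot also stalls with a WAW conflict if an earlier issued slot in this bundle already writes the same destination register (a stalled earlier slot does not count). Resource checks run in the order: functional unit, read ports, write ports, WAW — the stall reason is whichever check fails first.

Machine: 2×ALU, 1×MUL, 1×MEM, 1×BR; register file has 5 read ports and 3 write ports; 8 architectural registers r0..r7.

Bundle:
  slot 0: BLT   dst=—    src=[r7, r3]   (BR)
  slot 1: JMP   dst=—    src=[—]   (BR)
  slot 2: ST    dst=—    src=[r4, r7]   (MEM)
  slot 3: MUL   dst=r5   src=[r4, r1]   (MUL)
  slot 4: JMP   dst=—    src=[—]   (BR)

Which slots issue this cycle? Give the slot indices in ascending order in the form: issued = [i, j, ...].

issued = [0, 2]

(0) want 1×BR +2rd +0wr — yes → AL2|MU1|ME1|BR0|rd3|wr3
(1) want 1×BR +0rd +0wr — FU → AL2|MU1|ME1|BR0|rd3|wr3
(2) want 1×MEM +2rd +0wr — yes → AL2|MU1|ME0|BR0|rd1|wr3
(3) want 1×MUL +2rd +1wr — RD_PORT → AL2|MU1|ME0|BR0|rd1|wr3
(4) want 1×BR +0rd +0wr — FU → AL2|MU1|ME0|BR0|rd1|wr3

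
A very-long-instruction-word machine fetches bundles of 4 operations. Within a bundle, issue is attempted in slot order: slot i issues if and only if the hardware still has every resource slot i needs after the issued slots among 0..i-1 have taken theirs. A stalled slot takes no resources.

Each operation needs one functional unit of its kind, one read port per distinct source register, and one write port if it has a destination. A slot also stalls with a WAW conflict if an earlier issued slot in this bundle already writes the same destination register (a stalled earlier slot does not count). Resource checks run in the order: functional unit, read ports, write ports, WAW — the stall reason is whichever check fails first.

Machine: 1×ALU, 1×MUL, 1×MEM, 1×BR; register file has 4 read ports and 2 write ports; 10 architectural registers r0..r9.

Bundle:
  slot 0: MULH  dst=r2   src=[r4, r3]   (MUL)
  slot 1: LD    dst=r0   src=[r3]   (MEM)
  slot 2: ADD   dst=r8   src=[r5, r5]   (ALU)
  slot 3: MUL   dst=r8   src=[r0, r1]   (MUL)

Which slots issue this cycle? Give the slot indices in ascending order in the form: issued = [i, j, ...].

(0) want 1×MUL +2rd +1wr — yes → AL1|MU0|ME1|BR1|rd2|wr1
(1) want 1×MEM +1rd +1wr — yes → AL1|MU0|ME0|BR1|rd1|wr0
(2) want 1×ALU +1rd +1wr — WR_PORT → AL1|MU0|ME0|BR1|rd1|wr0
(3) want 1×MUL +2rd +1wr — FU → AL1|MU0|ME0|BR1|rd1|wr0

issued = [0, 1]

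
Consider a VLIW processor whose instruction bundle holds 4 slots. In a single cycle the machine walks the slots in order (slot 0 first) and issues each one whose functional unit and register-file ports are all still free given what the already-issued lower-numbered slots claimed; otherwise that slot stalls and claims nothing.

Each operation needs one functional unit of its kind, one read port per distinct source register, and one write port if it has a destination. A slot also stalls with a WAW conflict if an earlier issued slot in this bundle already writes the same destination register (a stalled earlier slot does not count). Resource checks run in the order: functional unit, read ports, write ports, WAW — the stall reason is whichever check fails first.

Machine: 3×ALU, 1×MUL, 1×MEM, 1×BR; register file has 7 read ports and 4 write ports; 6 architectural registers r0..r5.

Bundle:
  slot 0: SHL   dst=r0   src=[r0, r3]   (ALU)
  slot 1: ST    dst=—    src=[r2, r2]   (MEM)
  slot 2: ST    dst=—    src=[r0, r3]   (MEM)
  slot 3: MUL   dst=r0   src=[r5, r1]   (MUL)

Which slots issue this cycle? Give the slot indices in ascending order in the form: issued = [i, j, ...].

issued = [0, 1]

slot 0 (ALU): ISSUE — free A2,Mu1,Ld1,B1 rp5 wp3
slot 1 (MEM): ISSUE — free A2,Mu1,Ld0,B1 rp4 wp3
slot 2 (MEM): stall FU — free A2,Mu1,Ld0,B1 rp4 wp3
slot 3 (MUL): stall WAW — free A2,Mu1,Ld0,B1 rp4 wp3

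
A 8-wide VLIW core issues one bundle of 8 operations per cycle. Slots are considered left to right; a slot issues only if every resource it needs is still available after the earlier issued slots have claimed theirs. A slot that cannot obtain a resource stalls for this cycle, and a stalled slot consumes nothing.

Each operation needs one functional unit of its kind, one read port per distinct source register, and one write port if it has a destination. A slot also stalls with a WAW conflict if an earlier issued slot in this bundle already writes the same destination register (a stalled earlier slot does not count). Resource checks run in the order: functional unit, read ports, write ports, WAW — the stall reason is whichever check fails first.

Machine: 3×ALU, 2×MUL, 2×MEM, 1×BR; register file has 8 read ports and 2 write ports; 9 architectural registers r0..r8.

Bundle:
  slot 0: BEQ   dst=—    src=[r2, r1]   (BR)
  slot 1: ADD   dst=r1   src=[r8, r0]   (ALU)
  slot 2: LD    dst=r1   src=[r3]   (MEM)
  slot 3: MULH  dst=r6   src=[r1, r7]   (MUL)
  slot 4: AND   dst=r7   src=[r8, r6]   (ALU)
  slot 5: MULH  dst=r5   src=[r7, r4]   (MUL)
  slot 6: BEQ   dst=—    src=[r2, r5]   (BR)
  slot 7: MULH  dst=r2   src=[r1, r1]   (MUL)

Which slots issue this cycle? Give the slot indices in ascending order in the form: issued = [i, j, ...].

[0] BR needs rd=2 wr=0: ok; after: ALU=3 MUL=2 MEM=2 BR=0, R=6, W=2
[1] ALU needs rd=2 wr=1: ok; after: ALU=2 MUL=2 MEM=2 BR=0, R=4, W=1
[2] MEM needs rd=1 wr=1: WAW; after: ALU=2 MUL=2 MEM=2 BR=0, R=4, W=1
[3] MUL needs rd=2 wr=1: ok; after: ALU=2 MUL=1 MEM=2 BR=0, R=2, W=0
[4] ALU needs rd=2 wr=1: WR_PORT; after: ALU=2 MUL=1 MEM=2 BR=0, R=2, W=0
[5] MUL needs rd=2 wr=1: WR_PORT; after: ALU=2 MUL=1 MEM=2 BR=0, R=2, W=0
[6] BR needs rd=2 wr=0: FU; after: ALU=2 MUL=1 MEM=2 BR=0, R=2, W=0
[7] MUL needs rd=1 wr=1: WR_PORT; after: ALU=2 MUL=1 MEM=2 BR=0, R=2, W=0

issued = [0, 1, 3]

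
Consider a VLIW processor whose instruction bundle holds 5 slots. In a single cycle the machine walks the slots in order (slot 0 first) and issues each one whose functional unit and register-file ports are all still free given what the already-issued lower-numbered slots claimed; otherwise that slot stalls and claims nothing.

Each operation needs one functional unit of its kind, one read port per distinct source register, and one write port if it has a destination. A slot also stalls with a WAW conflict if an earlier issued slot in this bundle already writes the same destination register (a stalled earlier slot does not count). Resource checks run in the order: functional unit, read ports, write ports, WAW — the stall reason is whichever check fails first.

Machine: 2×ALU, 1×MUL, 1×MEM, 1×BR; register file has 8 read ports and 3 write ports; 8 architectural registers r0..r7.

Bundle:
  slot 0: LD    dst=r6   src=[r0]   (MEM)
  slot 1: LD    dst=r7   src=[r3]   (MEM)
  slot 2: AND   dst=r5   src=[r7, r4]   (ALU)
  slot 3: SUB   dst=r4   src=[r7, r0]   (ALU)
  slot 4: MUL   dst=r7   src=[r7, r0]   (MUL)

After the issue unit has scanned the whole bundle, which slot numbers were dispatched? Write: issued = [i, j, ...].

issued = [0, 2, 3]

slot 0 (MEM): ISSUE — free A2,Mu1,Ld0,B1 rp7 wp2
slot 1 (MEM): stall FU — free A2,Mu1,Ld0,B1 rp7 wp2
slot 2 (ALU): ISSUE — free A1,Mu1,Ld0,B1 rp5 wp1
slot 3 (ALU): ISSUE — free A0,Mu1,Ld0,B1 rp3 wp0
slot 4 (MUL): stall WR_PORT — free A0,Mu1,Ld0,B1 rp3 wp0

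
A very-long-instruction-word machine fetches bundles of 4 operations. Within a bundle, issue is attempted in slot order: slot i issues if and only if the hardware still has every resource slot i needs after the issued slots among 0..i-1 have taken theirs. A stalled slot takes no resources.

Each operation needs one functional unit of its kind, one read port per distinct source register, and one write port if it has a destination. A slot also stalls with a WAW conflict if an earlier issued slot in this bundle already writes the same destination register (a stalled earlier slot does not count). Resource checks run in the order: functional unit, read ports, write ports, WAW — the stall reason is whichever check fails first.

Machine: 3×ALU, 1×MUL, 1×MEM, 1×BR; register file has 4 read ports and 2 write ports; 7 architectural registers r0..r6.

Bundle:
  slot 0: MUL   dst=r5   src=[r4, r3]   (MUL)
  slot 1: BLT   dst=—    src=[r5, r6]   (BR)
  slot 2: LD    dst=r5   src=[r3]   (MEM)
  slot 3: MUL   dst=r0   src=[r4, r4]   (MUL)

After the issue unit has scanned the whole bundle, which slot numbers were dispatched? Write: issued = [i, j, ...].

slot 0 (MUL): ISSUE — free A3,Mu0,Ld1,B1 rp2 wp1
slot 1 (BR): ISSUE — free A3,Mu0,Ld1,B0 rp0 wp1
slot 2 (MEM): stall RD_PORT — free A3,Mu0,Ld1,B0 rp0 wp1
slot 3 (MUL): stall FU — free A3,Mu0,Ld1,B0 rp0 wp1

issued = [0, 1]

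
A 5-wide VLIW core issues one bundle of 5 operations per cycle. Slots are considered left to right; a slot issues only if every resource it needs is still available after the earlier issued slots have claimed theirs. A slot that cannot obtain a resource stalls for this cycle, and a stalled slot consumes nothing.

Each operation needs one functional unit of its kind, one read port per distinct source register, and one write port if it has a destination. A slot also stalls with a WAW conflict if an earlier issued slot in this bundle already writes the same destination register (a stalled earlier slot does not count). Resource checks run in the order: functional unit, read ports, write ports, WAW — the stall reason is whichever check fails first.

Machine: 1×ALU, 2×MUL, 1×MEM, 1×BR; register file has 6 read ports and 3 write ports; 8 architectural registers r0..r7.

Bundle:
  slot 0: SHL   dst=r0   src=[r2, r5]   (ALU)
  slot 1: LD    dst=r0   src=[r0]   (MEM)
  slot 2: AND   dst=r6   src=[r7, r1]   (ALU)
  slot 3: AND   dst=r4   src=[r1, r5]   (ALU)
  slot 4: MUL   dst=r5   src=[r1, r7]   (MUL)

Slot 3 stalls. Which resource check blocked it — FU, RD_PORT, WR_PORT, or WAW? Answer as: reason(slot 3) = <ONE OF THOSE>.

(0) want 1×ALU +2rd +1wr — yes → AL0|MU2|ME1|BR1|rd4|wr2
(1) want 1×MEM +1rd +1wr — WAW → AL0|MU2|ME1|BR1|rd4|wr2
(2) want 1×ALU +2rd +1wr — FU → AL0|MU2|ME1|BR1|rd4|wr2
(3) want 1×ALU +2rd +1wr — FU → AL0|MU2|ME1|BR1|rd4|wr2
(4) want 1×MUL +2rd +1wr — yes → AL0|MU1|ME1|BR1|rd2|wr1

reason(slot 3) = FU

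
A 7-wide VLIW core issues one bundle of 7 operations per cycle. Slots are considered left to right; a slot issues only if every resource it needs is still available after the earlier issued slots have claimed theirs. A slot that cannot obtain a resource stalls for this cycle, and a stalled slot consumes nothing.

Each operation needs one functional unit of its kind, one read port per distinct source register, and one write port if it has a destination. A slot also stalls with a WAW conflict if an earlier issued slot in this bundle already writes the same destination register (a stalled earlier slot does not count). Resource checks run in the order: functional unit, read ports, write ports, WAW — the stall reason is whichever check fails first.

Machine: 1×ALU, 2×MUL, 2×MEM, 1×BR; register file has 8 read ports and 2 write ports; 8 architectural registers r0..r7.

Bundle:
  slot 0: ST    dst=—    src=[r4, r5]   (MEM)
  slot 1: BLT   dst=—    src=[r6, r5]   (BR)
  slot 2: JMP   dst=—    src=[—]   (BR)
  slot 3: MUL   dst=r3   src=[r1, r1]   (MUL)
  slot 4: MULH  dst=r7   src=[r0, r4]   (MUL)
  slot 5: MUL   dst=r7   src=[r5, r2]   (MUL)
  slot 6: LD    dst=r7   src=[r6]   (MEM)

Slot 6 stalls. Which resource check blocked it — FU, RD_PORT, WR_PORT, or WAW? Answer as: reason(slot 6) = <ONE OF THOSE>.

slot 0 (MEM): ISSUE — free A1,Mu2,Ld1,B1 rp6 wp2
slot 1 (BR): ISSUE — free A1,Mu2,Ld1,B0 rp4 wp2
slot 2 (BR): stall FU — free A1,Mu2,Ld1,B0 rp4 wp2
slot 3 (MUL): ISSUE — free A1,Mu1,Ld1,B0 rp3 wp1
slot 4 (MUL): ISSUE — free A1,Mu0,Ld1,B0 rp1 wp0
slot 5 (MUL): stall FU — free A1,Mu0,Ld1,B0 rp1 wp0
slot 6 (MEM): stall WR_PORT — free A1,Mu0,Ld1,B0 rp1 wp0

reason(slot 6) = WR_PORT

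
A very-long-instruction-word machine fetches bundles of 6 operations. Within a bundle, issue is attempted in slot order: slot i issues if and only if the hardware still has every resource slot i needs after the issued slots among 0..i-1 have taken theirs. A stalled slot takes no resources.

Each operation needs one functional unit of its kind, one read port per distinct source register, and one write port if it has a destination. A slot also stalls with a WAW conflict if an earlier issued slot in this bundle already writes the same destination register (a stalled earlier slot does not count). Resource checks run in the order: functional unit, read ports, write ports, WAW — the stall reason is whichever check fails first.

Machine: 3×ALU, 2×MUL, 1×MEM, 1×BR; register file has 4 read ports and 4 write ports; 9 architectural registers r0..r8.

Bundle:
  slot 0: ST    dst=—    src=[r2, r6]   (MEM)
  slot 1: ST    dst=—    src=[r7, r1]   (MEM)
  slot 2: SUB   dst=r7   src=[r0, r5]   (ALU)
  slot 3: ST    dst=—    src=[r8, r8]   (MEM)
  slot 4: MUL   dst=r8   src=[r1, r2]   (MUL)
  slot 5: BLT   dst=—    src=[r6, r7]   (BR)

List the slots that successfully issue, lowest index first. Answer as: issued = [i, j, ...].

issued = [0, 2]

#0 MEM src=r2,r6 dispatched  <A:3 Mu:2 Ld:0 B:1 rd:2 wr:4>
#1 MEM src=r7,r1 held:FU  <A:3 Mu:2 Ld:0 B:1 rd:2 wr:4>
#2 ALU src=r0,r5 dispatched  <A:2 Mu:2 Ld:0 B:1 rd:0 wr:3>
#3 MEM src=r8,r8 held:FU  <A:2 Mu:2 Ld:0 B:1 rd:0 wr:3>
#4 MUL src=r1,r2 held:RD_PORT  <A:2 Mu:2 Ld:0 B:1 rd:0 wr:3>
#5 BR src=r6,r7 held:RD_PORT  <A:2 Mu:2 Ld:0 B:1 rd:0 wr:3>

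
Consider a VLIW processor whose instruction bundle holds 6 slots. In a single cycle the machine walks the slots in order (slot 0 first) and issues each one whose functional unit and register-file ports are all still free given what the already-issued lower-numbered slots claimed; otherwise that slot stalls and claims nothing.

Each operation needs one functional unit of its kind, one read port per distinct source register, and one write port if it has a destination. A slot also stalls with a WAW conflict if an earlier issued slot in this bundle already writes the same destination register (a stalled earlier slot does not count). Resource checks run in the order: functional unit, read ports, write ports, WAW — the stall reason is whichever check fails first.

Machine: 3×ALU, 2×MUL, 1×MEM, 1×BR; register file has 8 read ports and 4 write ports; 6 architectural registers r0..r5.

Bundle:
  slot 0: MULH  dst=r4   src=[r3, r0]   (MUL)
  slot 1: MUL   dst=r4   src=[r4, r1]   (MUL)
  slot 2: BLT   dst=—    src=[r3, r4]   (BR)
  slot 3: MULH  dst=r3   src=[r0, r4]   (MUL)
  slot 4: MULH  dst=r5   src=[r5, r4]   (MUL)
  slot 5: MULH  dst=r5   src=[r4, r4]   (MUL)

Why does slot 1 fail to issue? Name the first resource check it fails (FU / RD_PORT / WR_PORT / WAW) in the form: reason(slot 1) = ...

  0. MUL→r4 ⇒ go  {3A/1Mu/1Ld/1B | 6r 3w}
  1. MUL→r4 ⇒ no(WAW)  {3A/1Mu/1Ld/1B | 6r 3w}
  2. BR ⇒ go  {3A/1Mu/1Ld/0B | 4r 3w}
  3. MUL→r3 ⇒ go  {3A/0Mu/1Ld/0B | 2r 2w}
  4. MUL→r5 ⇒ no(FU)  {3A/0Mu/1Ld/0B | 2r 2w}
  5. MUL→r5 ⇒ no(FU)  {3A/0Mu/1Ld/0B | 2r 2w}

reason(slot 1) = WAW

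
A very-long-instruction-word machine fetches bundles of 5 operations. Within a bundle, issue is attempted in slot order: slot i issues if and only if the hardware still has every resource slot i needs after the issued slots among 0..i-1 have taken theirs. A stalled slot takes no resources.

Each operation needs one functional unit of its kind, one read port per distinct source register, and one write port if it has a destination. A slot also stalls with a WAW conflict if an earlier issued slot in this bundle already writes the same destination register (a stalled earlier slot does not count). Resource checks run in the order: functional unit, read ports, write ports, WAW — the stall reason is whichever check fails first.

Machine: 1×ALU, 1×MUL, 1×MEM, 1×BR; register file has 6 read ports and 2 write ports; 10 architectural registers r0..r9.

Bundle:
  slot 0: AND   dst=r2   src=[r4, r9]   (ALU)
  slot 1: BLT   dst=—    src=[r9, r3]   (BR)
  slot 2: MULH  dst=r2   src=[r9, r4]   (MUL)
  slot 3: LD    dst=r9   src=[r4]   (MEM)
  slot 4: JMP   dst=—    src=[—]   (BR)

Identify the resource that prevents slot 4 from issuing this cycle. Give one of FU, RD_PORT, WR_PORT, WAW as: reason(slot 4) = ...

reason(slot 4) = FU

[0] ALU needs rd=2 wr=1: ok; after: ALU=0 MUL=1 MEM=1 BR=1, R=4, W=1
[1] BR needs rd=2 wr=0: ok; after: ALU=0 MUL=1 MEM=1 BR=0, R=2, W=1
[2] MUL needs rd=2 wr=1: WAW; after: ALU=0 MUL=1 MEM=1 BR=0, R=2, W=1
[3] MEM needs rd=1 wr=1: ok; after: ALU=0 MUL=1 MEM=0 BR=0, R=1, W=0
[4] BR needs rd=0 wr=0: FU; after: ALU=0 MUL=1 MEM=0 BR=0, R=1, W=0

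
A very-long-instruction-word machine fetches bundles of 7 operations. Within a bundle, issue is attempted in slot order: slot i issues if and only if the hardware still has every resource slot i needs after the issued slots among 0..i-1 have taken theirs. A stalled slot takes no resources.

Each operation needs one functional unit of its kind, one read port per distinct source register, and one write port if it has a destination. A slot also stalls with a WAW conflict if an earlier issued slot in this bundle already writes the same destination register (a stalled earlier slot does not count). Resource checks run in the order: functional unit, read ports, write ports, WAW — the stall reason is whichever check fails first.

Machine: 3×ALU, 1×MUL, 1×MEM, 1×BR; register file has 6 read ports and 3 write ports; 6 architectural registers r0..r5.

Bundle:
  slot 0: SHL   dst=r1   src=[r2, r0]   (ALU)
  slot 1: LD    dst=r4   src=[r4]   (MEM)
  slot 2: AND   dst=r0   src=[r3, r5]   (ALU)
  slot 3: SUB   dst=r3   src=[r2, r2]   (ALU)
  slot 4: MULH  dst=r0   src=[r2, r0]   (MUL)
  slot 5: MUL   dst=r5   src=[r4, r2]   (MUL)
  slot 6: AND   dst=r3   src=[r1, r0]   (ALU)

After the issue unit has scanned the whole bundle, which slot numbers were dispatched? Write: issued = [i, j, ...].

issued = [0, 1, 2]

(0) want 1×ALU +2rd +1wr — yes → AL2|MU1|ME1|BR1|rd4|wr2
(1) want 1×MEM +1rd +1wr — yes → AL2|MU1|ME0|BR1|rd3|wr1
(2) want 1×ALU +2rd +1wr — yes → AL1|MU1|ME0|BR1|rd1|wr0
(3) want 1×ALU +1rd +1wr — WR_PORT → AL1|MU1|ME0|BR1|rd1|wr0
(4) want 1×MUL +2rd +1wr — RD_PORT → AL1|MU1|ME0|BR1|rd1|wr0
(5) want 1×MUL +2rd +1wr — RD_PORT → AL1|MU1|ME0|BR1|rd1|wr0
(6) want 1×ALU +2rd +1wr — RD_PORT → AL1|MU1|ME0|BR1|rd1|wr0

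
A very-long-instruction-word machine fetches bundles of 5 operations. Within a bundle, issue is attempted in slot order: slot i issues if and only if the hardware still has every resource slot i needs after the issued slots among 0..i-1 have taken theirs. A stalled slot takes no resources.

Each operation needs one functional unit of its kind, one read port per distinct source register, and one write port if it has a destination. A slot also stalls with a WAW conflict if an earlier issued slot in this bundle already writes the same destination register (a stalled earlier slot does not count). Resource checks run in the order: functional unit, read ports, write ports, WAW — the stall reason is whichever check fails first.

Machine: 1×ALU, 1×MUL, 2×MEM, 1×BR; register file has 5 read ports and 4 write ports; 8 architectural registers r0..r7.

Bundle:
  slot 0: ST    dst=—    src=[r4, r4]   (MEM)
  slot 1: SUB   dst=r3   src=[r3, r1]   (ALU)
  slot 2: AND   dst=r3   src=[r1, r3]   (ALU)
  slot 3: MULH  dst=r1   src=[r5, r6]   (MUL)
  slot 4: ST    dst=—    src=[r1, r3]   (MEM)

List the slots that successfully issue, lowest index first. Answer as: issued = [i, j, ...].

#0 MEM src=r4,r4 dispatched  <A:1 Mu:1 Ld:1 B:1 rd:4 wr:4>
#1 ALU src=r3,r1 dispatched  <A:0 Mu:1 Ld:1 B:1 rd:2 wr:3>
#2 ALU src=r1,r3 held:FU  <A:0 Mu:1 Ld:1 B:1 rd:2 wr:3>
#3 MUL src=r5,r6 dispatched  <A:0 Mu:0 Ld:1 B:1 rd:0 wr:2>
#4 MEM src=r1,r3 held:RD_PORT  <A:0 Mu:0 Ld:1 B:1 rd:0 wr:2>

issued = [0, 1, 3]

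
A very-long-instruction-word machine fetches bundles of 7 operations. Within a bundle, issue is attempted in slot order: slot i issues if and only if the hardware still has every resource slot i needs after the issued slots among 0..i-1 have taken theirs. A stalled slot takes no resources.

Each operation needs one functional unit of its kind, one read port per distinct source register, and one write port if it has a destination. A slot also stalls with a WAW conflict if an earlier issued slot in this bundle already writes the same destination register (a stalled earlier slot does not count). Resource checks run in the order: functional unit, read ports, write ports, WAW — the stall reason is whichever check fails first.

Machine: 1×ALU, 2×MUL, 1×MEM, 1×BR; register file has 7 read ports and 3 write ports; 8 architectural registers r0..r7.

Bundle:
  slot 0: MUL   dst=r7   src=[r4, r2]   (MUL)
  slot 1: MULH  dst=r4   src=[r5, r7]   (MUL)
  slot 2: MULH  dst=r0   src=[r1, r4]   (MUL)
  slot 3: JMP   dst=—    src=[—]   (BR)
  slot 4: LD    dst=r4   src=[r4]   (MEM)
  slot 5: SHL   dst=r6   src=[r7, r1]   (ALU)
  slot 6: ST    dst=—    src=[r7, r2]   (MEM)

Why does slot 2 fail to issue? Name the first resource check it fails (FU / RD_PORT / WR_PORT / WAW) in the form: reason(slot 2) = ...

  0. MUL→r7 ⇒ go  {1A/1Mu/1Ld/1B | 5r 2w}
  1. MUL→r4 ⇒ go  {1A/0Mu/1Ld/1B | 3r 1w}
  2. MUL→r0 ⇒ no(FU)  {1A/0Mu/1Ld/1B | 3r 1w}
  3. BR ⇒ go  {1A/0Mu/1Ld/0B | 3r 1w}
  4. MEM→r4 ⇒ no(WAW)  {1A/0Mu/1Ld/0B | 3r 1w}
  5. ALU→r6 ⇒ go  {0A/0Mu/1Ld/0B | 1r 0w}
  6. MEM ⇒ no(RD_PORT)  {0A/0Mu/1Ld/0B | 1r 0w}

reason(slot 2) = FU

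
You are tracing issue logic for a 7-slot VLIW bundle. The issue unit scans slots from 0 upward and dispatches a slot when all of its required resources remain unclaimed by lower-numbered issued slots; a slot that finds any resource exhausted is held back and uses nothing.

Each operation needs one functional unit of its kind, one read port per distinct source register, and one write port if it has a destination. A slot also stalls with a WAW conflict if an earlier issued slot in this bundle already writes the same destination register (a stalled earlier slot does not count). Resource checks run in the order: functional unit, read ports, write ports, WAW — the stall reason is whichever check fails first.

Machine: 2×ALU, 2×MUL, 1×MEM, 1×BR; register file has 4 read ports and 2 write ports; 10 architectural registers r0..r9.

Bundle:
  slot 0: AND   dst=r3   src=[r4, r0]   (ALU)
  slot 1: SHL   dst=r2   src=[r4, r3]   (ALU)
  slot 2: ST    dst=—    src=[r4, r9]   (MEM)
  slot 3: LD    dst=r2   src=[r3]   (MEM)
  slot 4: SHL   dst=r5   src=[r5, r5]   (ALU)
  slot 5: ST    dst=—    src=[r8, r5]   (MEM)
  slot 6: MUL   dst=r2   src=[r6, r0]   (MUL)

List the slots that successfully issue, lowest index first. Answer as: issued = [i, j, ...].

issued = [0, 1]

  0. ALU→r3 ⇒ go  {1A/2Mu/1Ld/1B | 2r 1w}
  1. ALU→r2 ⇒ go  {0A/2Mu/1Ld/1B | 0r 0w}
  2. MEM ⇒ no(RD_PORT)  {0A/2Mu/1Ld/1B | 0r 0w}
  3. MEM→r2 ⇒ no(RD_PORT)  {0A/2Mu/1Ld/1B | 0r 0w}
  4. ALU→r5 ⇒ no(FU)  {0A/2Mu/1Ld/1B | 0r 0w}
  5. MEM ⇒ no(RD_PORT)  {0A/2Mu/1Ld/1B | 0r 0w}
  6. MUL→r2 ⇒ no(RD_PORT)  {0A/2Mu/1Ld/1B | 0r 0w}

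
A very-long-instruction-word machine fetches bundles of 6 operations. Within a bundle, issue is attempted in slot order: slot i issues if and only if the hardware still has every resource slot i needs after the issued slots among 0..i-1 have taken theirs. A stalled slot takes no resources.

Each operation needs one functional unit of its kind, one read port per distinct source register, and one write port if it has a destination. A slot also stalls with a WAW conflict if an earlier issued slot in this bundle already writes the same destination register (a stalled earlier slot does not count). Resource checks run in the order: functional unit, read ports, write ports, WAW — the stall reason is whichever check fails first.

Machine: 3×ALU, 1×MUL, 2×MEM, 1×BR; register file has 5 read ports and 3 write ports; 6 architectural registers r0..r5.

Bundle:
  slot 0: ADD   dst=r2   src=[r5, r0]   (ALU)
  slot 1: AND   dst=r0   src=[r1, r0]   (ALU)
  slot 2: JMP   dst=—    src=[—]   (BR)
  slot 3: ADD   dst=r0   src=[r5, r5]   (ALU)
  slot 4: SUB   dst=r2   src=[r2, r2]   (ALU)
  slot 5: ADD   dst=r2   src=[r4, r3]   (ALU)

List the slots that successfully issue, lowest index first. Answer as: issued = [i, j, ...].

slot 0 (ALU): ISSUE — free A2,Mu1,Ld2,B1 rp3 wp2
slot 1 (ALU): ISSUE — free A1,Mu1,Ld2,B1 rp1 wp1
slot 2 (BR): ISSUE — free A1,Mu1,Ld2,B0 rp1 wp1
slot 3 (ALU): stall WAW — free A1,Mu1,Ld2,B0 rp1 wp1
slot 4 (ALU): stall WAW — free A1,Mu1,Ld2,B0 rp1 wp1
slot 5 (ALU): stall RD_PORT — free A1,Mu1,Ld2,B0 rp1 wp1

issued = [0, 1, 2]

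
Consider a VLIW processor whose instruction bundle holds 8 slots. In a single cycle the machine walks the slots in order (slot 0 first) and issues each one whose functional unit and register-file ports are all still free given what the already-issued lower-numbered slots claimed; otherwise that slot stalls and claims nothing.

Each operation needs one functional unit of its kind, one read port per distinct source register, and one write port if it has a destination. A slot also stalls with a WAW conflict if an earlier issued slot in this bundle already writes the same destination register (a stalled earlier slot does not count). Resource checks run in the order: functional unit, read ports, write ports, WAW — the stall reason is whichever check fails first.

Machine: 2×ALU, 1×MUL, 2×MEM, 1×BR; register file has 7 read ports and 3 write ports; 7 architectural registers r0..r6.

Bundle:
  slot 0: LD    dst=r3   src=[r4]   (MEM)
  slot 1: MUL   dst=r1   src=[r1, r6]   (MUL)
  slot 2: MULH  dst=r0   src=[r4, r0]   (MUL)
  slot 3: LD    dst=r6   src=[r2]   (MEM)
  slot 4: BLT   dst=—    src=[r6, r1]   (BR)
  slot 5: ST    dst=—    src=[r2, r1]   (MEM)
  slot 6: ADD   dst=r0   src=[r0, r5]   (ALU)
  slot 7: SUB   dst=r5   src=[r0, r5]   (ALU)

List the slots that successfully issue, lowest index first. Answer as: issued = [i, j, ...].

[0] MEM needs rd=1 wr=1: ok; after: ALU=2 MUL=1 MEM=1 BR=1, R=6, W=2
[1] MUL needs rd=2 wr=1: ok; after: ALU=2 MUL=0 MEM=1 BR=1, R=4, W=1
[2] MUL needs rd=2 wr=1: FU; after: ALU=2 MUL=0 MEM=1 BR=1, R=4, W=1
[3] MEM needs rd=1 wr=1: ok; after: ALU=2 MUL=0 MEM=0 BR=1, R=3, W=0
[4] BR needs rd=2 wr=0: ok; after: ALU=2 MUL=0 MEM=0 BR=0, R=1, W=0
[5] MEM needs rd=2 wr=0: FU; after: ALU=2 MUL=0 MEM=0 BR=0, R=1, W=0
[6] ALU needs rd=2 wr=1: RD_PORT; after: ALU=2 MUL=0 MEM=0 BR=0, R=1, W=0
[7] ALU needs rd=2 wr=1: RD_PORT; after: ALU=2 MUL=0 MEM=0 BR=0, R=1, W=0

issued = [0, 1, 3, 4]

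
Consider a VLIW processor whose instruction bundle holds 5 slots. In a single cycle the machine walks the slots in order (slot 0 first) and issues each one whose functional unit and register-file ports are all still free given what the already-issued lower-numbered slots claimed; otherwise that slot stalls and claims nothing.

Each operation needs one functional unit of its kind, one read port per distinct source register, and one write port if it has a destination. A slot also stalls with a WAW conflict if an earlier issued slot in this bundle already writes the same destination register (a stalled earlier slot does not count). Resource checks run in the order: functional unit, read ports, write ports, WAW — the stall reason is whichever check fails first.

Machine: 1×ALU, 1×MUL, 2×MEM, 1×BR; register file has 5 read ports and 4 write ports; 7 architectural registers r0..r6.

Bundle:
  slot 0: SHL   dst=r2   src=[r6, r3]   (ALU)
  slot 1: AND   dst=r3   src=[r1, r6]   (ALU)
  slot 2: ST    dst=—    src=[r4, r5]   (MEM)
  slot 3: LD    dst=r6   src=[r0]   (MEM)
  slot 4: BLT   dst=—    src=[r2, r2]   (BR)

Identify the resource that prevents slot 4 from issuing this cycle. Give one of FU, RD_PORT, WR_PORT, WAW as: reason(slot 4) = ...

(0) want 1×ALU +2rd +1wr — yes → AL0|MU1|ME2|BR1|rd3|wr3
(1) want 1×ALU +2rd +1wr — FU → AL0|MU1|ME2|BR1|rd3|wr3
(2) want 1×MEM +2rd +0wr — yes → AL0|MU1|ME1|BR1|rd1|wr3
(3) want 1×MEM +1rd +1wr — yes → AL0|MU1|ME0|BR1|rd0|wr2
(4) want 1×BR +1rd +0wr — RD_PORT → AL0|MU1|ME0|BR1|rd0|wr2

reason(slot 4) = RD_PORT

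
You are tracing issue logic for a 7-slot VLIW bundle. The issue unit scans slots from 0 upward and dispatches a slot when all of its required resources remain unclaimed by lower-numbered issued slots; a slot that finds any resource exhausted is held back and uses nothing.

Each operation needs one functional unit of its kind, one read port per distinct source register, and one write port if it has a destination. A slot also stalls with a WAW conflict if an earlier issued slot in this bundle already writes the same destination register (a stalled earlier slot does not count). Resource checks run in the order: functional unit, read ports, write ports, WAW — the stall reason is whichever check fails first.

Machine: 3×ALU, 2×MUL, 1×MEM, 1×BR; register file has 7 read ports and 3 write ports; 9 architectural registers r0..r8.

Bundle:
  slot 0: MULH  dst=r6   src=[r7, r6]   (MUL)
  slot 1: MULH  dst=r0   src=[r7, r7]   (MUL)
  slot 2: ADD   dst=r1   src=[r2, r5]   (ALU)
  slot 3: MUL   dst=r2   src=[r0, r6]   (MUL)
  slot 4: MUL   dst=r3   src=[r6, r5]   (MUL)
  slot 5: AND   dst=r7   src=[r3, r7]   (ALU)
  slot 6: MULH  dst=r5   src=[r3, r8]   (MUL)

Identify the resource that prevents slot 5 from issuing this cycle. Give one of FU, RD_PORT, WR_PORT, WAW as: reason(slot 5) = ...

[0] MUL needs rd=2 wr=1: ok; after: ALU=3 MUL=1 MEM=1 BR=1, R=5, W=2
[1] MUL needs rd=1 wr=1: ok; after: ALU=3 MUL=0 MEM=1 BR=1, R=4, W=1
[2] ALU needs rd=2 wr=1: ok; after: ALU=2 MUL=0 MEM=1 BR=1, R=2, W=0
[3] MUL needs rd=2 wr=1: FU; after: ALU=2 MUL=0 MEM=1 BR=1, R=2, W=0
[4] MUL needs rd=2 wr=1: FU; after: ALU=2 MUL=0 MEM=1 BR=1, R=2, W=0
[5] ALU needs rd=2 wr=1: WR_PORT; after: ALU=2 MUL=0 MEM=1 BR=1, R=2, W=0
[6] MUL needs rd=2 wr=1: FU; after: ALU=2 MUL=0 MEM=1 BR=1, R=2, W=0

reason(slot 5) = WR_PORT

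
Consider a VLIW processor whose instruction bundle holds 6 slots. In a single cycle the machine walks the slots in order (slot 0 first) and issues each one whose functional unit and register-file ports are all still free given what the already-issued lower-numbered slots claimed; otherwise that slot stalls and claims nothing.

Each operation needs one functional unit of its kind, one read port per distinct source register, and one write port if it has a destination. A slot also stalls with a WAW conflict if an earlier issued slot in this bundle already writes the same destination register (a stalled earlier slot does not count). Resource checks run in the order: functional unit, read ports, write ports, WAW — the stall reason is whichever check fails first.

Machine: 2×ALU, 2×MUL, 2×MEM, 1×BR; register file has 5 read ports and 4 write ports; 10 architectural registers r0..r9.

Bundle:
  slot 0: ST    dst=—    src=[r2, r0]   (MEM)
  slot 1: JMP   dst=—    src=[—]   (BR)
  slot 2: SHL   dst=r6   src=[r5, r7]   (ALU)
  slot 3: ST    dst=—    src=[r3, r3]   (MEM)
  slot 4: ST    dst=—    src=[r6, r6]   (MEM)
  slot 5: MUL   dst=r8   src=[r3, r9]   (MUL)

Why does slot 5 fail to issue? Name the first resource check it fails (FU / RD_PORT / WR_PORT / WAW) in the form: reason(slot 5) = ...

reason(slot 5) = RD_PORT

[0] MEM needs rd=2 wr=0: ok; after: ALU=2 MUL=2 MEM=1 BR=1, R=3, W=4
[1] BR needs rd=0 wr=0: ok; after: ALU=2 MUL=2 MEM=1 BR=0, R=3, W=4
[2] ALU needs rd=2 wr=1: ok; after: ALU=1 MUL=2 MEM=1 BR=0, R=1, W=3
[3] MEM needs rd=1 wr=0: ok; after: ALU=1 MUL=2 MEM=0 BR=0, R=0, W=3
[4] MEM needs rd=1 wr=0: FU; after: ALU=1 MUL=2 MEM=0 BR=0, R=0, W=3
[5] MUL needs rd=2 wr=1: RD_PORT; after: ALU=1 MUL=2 MEM=0 BR=0, R=0, W=3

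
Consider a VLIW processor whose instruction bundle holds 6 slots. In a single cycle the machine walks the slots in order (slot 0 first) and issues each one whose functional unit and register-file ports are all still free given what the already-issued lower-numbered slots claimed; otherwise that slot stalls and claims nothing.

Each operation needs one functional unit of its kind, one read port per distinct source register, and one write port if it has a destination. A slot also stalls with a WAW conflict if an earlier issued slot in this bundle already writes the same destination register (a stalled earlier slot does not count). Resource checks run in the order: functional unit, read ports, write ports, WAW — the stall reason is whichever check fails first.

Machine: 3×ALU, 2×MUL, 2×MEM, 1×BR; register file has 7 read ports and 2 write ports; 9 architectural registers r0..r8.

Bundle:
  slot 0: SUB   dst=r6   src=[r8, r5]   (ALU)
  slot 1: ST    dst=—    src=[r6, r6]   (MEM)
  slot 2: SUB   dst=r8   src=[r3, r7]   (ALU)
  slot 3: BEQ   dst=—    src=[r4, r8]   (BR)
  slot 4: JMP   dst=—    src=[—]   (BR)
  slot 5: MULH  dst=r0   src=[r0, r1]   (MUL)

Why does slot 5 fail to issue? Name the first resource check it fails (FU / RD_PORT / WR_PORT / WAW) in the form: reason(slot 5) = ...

  0. ALU→r6 ⇒ go  {2A/2Mu/2Ld/1B | 5r 1w}
  1. MEM ⇒ go  {2A/2Mu/1Ld/1B | 4r 1w}
  2. ALU→r8 ⇒ go  {1A/2Mu/1Ld/1B | 2r 0w}
  3. BR ⇒ go  {1A/2Mu/1Ld/0B | 0r 0w}
  4. BR ⇒ no(FU)  {1A/2Mu/1Ld/0B | 0r 0w}
  5. MUL→r0 ⇒ no(RD_PORT)  {1A/2Mu/1Ld/0B | 0r 0w}

reason(slot 5) = RD_PORT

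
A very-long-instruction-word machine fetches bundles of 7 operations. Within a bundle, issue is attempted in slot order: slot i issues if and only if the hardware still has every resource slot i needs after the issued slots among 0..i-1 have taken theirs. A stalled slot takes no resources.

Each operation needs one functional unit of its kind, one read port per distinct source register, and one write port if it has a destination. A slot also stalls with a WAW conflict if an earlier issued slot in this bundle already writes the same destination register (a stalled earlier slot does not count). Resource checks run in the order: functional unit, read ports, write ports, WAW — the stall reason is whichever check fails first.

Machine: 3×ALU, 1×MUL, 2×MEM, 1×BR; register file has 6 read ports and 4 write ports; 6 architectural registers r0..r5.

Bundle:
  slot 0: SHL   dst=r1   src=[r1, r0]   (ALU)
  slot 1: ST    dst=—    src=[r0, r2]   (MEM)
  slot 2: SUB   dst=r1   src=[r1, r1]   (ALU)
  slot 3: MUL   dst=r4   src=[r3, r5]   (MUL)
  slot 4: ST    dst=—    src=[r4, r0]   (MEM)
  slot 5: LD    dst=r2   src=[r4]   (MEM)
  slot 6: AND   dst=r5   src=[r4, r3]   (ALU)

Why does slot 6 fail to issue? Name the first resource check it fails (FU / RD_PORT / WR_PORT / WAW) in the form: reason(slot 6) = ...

reason(slot 6) = RD_PORT

  0. ALU→r1 ⇒ go  {2A/1Mu/2Ld/1B | 4r 3w}
  1. MEM ⇒ go  {2A/1Mu/1Ld/1B | 2r 3w}
  2. ALU→r1 ⇒ no(WAW)  {2A/1Mu/1Ld/1B | 2r 3w}
  3. MUL→r4 ⇒ go  {2A/0Mu/1Ld/1B | 0r 2w}
  4. MEM ⇒ no(RD_PORT)  {2A/0Mu/1Ld/1B | 0r 2w}
  5. MEM→r2 ⇒ no(RD_PORT)  {2A/0Mu/1Ld/1B | 0r 2w}
  6. ALU→r5 ⇒ no(RD_PORT)  {2A/0Mu/1Ld/1B | 0r 2w}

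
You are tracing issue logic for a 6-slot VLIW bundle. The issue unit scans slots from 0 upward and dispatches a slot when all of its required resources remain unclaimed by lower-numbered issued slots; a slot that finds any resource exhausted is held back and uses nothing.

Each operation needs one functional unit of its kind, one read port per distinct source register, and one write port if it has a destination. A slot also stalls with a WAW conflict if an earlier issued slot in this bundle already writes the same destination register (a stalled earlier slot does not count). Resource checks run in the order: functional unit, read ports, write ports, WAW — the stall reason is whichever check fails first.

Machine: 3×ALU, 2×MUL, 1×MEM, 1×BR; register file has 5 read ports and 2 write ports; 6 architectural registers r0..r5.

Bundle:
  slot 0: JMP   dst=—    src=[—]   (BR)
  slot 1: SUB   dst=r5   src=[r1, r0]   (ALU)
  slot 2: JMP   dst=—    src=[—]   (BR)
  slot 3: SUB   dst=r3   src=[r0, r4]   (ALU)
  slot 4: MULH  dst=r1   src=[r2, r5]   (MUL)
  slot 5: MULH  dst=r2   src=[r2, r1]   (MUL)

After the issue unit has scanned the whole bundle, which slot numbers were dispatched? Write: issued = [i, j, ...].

issued = [0, 1, 3]

slot 0 (BR): ISSUE — free A3,Mu2,Ld1,B0 rp5 wp2
slot 1 (ALU): ISSUE — free A2,Mu2,Ld1,B0 rp3 wp1
slot 2 (BR): stall FU — free A2,Mu2,Ld1,B0 rp3 wp1
slot 3 (ALU): ISSUE — free A1,Mu2,Ld1,B0 rp1 wp0
slot 4 (MUL): stall RD_PORT — free A1,Mu2,Ld1,B0 rp1 wp0
slot 5 (MUL): stall RD_PORT — free A1,Mu2,Ld1,B0 rp1 wp0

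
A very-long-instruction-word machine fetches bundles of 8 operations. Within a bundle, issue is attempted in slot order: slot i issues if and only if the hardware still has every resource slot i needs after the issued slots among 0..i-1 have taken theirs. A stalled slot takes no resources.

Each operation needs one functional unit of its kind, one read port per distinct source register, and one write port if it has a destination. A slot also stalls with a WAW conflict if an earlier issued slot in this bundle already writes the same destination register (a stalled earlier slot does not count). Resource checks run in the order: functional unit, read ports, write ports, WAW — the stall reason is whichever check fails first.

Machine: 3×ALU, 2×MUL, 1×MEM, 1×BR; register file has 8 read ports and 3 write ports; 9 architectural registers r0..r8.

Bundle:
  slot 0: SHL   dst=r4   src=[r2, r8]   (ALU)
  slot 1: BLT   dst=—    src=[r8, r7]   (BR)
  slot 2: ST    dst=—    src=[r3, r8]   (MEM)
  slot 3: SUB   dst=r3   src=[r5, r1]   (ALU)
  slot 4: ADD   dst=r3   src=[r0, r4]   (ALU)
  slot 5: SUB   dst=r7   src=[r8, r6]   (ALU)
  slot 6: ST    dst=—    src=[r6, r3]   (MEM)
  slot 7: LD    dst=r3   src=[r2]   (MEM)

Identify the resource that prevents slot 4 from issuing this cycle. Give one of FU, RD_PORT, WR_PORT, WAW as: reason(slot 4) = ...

reason(slot 4) = RD_PORT

(0) want 1×ALU +2rd +1wr — yes → AL2|MU2|ME1|BR1|rd6|wr2
(1) want 1×BR +2rd +0wr — yes → AL2|MU2|ME1|BR0|rd4|wr2
(2) want 1×MEM +2rd +0wr — yes → AL2|MU2|ME0|BR0|rd2|wr2
(3) want 1×ALU +2rd +1wr — yes → AL1|MU2|ME0|BR0|rd0|wr1
(4) want 1×ALU +2rd +1wr — RD_PORT → AL1|MU2|ME0|BR0|rd0|wr1
(5) want 1×ALU +2rd +1wr — RD_PORT → AL1|MU2|ME0|BR0|rd0|wr1
(6) want 1×MEM +2rd +0wr — FU → AL1|MU2|ME0|BR0|rd0|wr1
(7) want 1×MEM +1rd +1wr — FU → AL1|MU2|ME0|BR0|rd0|wr1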